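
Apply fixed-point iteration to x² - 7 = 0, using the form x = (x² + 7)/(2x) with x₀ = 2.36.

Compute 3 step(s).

Equation: x² - 7 = 0
Fixed-point form: x = (x² + 7)/(2x)
x₀ = 2.36

x_1 = g(2.360000) = 2.663051
x_2 = g(2.663051) = 2.645808
x_3 = g(2.645808) = 2.645751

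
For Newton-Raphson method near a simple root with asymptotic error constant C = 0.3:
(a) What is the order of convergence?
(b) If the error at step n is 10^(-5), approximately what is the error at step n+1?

(a) Newton-Raphson has quadratic (order 2) convergence near simple roots.
    This means |e_{n+1}| ≈ C|e_n|².

(b) With |e_n| = 10^(-5) and C = 0.3:
    |e_{n+1}| ≈ 0.3 × (10^(-5))² = 0.3 × 10^(-10)

(a) 2 (quadratic); (b) |e_{n+1}| ≈ 3.000e-11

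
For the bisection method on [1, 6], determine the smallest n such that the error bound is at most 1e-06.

We need (b-a)/2^n ≤ 1e-06
(6 - 1)/2^n ≤ 1e-06
5/2^n ≤ 1e-06
2^n ≥ 5000000
n ≥ log₂(5000000) = 22.25
n ≥ 23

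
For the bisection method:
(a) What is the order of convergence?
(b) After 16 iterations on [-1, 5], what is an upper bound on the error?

(a) Bisection has linear (order 1) convergence; the error is halved each step.

(b) Error bound = (b-a)/2^n = (5 - (-1))/2^{16}
    = 6/2^{16}

(a) 1 (linear); (b) error ≤ 9.16e-05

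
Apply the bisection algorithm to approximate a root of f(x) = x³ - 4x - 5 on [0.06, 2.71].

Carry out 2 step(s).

f(x) = x³ - 4x - 5
Initial interval: [0.06, 2.71]

Iteration 1:
  c_1 = (0.060000 + 2.710000)/2 = 1.385000
  f(c_1) = f(1.385000) = -7.883258
  f(a) × f(c) ≥ 0, new interval: [1.385000, 2.710000]
Iteration 2:
  c_2 = (1.385000 + 2.710000)/2 = 2.047500
  f(c_2) = f(2.047500) = -4.606355
  f(a) × f(c) ≥ 0, new interval: [2.047500, 2.710000]

After 2 iteration(s), the approximation is c_2 = 2.047500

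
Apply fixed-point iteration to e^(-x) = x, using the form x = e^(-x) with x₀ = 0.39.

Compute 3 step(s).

Equation: e^(-x) = x
Fixed-point form: x = e^(-x)
x₀ = 0.39

x_1 = g(0.390000) = 0.677057
x_2 = g(0.677057) = 0.508110
x_3 = g(0.508110) = 0.601631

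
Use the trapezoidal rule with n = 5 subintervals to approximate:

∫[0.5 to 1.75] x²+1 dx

f(x) = x²+1
a = 0.5, b = 1.75, n = 5
h = (b - a)/n = 0.250000

Trapezoidal rule: (h/2)[f(x₀) + 2f(x₁) + 2f(x₂) + ... + f(xₙ)]

x_0 = 0.5000, f(x_0) = 1.250000, coefficient = 1
x_1 = 0.7500, f(x_1) = 1.562500, coefficient = 2
x_2 = 1.0000, f(x_2) = 2.000000, coefficient = 2
x_3 = 1.2500, f(x_3) = 2.562500, coefficient = 2
x_4 = 1.5000, f(x_4) = 3.250000, coefficient = 2
x_5 = 1.7500, f(x_5) = 4.062500, coefficient = 1

I ≈ (0.250000/2) × 24.062500 = 3.007812
Exact value: 2.994792
Error: 0.013021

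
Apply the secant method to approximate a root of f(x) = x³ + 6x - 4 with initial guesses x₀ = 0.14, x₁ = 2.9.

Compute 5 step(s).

f(x) = x³ + 6x - 4
x₀ = 0.14, x₁ = 2.9

Secant formula: x_{n+1} = x_n - f(x_n)(x_n - x_{n-1})/(f(x_n) - f(x_{n-1}))

Iteration 1:
  f(0.140000) = -3.157256
  f(2.900000) = 37.789000
  x_2 = 2.900000 - 37.789000×(2.900000 - 0.140000)/(37.789000 - (-3.157256))
       = 0.352816
Iteration 2:
  f(2.900000) = 37.789000
  f(0.352816) = -1.839185
  x_3 = 0.352816 - (-1.839185)×(0.352816 - 2.900000)/(-1.839185 - 37.789000)
       = 0.471034
Iteration 3:
  f(0.352816) = -1.839185
  f(0.471034) = -1.069289
  x_4 = 0.471034 - (-1.069289)×(0.471034 - 0.352816)/(-1.069289 - (-1.839185))
       = 0.635223
Iteration 4:
  f(0.471034) = -1.069289
  f(0.635223) = 0.067654
  x_5 = 0.635223 - 0.067654×(0.635223 - 0.471034)/(0.067654 - (-1.069289))
       = 0.625453
Iteration 5:
  f(0.635223) = 0.067654
  f(0.625453) = -0.002613
  x_6 = 0.625453 - (-0.002613)×(0.625453 - 0.635223)/(-0.002613 - 0.067654)
       = 0.625816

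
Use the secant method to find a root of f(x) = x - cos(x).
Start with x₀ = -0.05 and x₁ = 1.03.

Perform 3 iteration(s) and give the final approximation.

f(x) = x - cos(x)
x₀ = -0.05, x₁ = 1.03

Secant formula: x_{n+1} = x_n - f(x_n)(x_n - x_{n-1})/(f(x_n) - f(x_{n-1}))

Iteration 1:
  f(-0.050000) = -1.048750
  f(1.030000) = 0.515181
  x_2 = 1.030000 - 0.515181×(1.030000 - (-0.050000))/(0.515181 - (-1.048750))
       = 0.674233
Iteration 2:
  f(1.030000) = 0.515181
  f(0.674233) = -0.106953
  x_3 = 0.674233 - (-0.106953)×(0.674233 - 1.030000)/(-0.106953 - 0.515181)
       = 0.735394
Iteration 3:
  f(0.674233) = -0.106953
  f(0.735394) = -0.006172
  x_4 = 0.735394 - (-0.006172)×(0.735394 - 0.674233)/(-0.006172 - (-0.106953))
       = 0.739140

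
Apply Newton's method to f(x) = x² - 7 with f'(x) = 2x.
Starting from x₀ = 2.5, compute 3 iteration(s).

f(x) = x² - 7
f'(x) = 2x
x₀ = 2.5

Newton-Raphson formula: x_{n+1} = x_n - f(x_n)/f'(x_n)

Iteration 1:
  f(2.500000) = -0.750000
  f'(2.500000) = 5.000000
  x_1 = 2.500000 - (-0.750000)/5.000000 = 2.650000
Iteration 2:
  f(2.650000) = 0.022500
  f'(2.650000) = 5.300000
  x_2 = 2.650000 - 0.022500/5.300000 = 2.645755
Iteration 3:
  f(2.645755) = 0.000018
  f'(2.645755) = 5.291509
  x_3 = 2.645755 - 0.000018/5.291509 = 2.645751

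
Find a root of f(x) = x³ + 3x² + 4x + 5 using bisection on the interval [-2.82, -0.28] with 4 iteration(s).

f(x) = x³ + 3x² + 4x + 5
Initial interval: [-2.82, -0.28]

Iteration 1:
  c_1 = (-2.820000 + (-0.280000))/2 = -1.550000
  f(c_1) = f(-1.550000) = 2.283625
  f(a) × f(c) < 0, new interval: [-2.820000, -1.550000]
Iteration 2:
  c_2 = (-2.820000 + (-1.550000))/2 = -2.185000
  f(c_2) = f(-2.185000) = 0.150993
  f(a) × f(c) < 0, new interval: [-2.820000, -2.185000]
Iteration 3:
  c_3 = (-2.820000 + (-2.185000))/2 = -2.502500
  f(c_3) = f(-2.502500) = -1.894403
  f(a) × f(c) ≥ 0, new interval: [-2.502500, -2.185000]
Iteration 4:
  c_4 = (-2.502500 + (-2.185000))/2 = -2.343750
  f(c_4) = f(-2.343750) = -0.770111
  f(a) × f(c) ≥ 0, new interval: [-2.343750, -2.185000]

After 4 iteration(s), the approximation is c_4 = -2.343750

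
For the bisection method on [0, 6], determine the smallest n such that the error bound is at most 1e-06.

We need (b-a)/2^n ≤ 1e-06
(6 - 0)/2^n ≤ 1e-06
6/2^n ≤ 1e-06
2^n ≥ 6000000
n ≥ log₂(6000000) = 22.52
n ≥ 23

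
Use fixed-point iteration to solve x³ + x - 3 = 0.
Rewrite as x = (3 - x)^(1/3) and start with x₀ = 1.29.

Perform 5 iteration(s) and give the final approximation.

Equation: x³ + x - 3 = 0
Fixed-point form: x = (3 - x)^(1/3)
x₀ = 1.29

x_1 = g(1.290000) = 1.195819
x_2 = g(1.195819) = 1.217382
x_3 = g(1.217382) = 1.212512
x_4 = g(1.212512) = 1.213615
x_5 = g(1.213615) = 1.213366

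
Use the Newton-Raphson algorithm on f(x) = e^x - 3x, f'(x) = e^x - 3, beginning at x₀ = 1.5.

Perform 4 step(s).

f(x) = e^x - 3x
f'(x) = e^x - 3
x₀ = 1.5

Newton-Raphson formula: x_{n+1} = x_n - f(x_n)/f'(x_n)

Iteration 1:
  f(1.500000) = -0.018311
  f'(1.500000) = 1.481689
  x_1 = 1.500000 - (-0.018311)/1.481689 = 1.512358
Iteration 2:
  f(1.512358) = 0.000344
  f'(1.512358) = 1.537418
  x_2 = 1.512358 - 0.000344/1.537418 = 1.512135
Iteration 3:
  f(1.512135) = 0.000000
  f'(1.512135) = 1.536404
  x_3 = 1.512135 - 0.000000/1.536404 = 1.512135
Iteration 4:
  f(1.512135) = 0.000000
  f'(1.512135) = 1.536404
  x_4 = 1.512135 - 0.000000/1.536404 = 1.512135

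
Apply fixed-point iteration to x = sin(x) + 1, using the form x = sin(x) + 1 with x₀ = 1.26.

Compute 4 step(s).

Equation: x = sin(x) + 1
Fixed-point form: x = sin(x) + 1
x₀ = 1.26

x_1 = g(1.260000) = 1.952090
x_2 = g(1.952090) = 1.928184
x_3 = g(1.928184) = 1.936814
x_4 = g(1.936814) = 1.933760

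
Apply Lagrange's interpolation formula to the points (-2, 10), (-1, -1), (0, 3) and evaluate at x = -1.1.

Lagrange interpolation formula:
P(x) = Σ yᵢ × Lᵢ(x)
where Lᵢ(x) = Π_{j≠i} (x - xⱼ)/(xᵢ - xⱼ)

L_0(-1.1) = (-1.1 - (-1))/(-2 - (-1)) × (-1.1 - 0)/(-2 - 0) = 0.055000
L_1(-1.1) = (-1.1 - (-2))/(-1 - (-2)) × (-1.1 - 0)/(-1 - 0) = 0.990000
L_2(-1.1) = (-1.1 - (-2))/(0 - (-2)) × (-1.1 - (-1))/(0 - (-1)) = -0.045000

P(-1.1) = 10×L_0(-1.1) + (-1)×L_1(-1.1) + 3×L_2(-1.1)
P(-1.1) = -0.575000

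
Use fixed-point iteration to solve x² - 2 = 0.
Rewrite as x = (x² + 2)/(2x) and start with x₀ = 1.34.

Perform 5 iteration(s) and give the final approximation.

Equation: x² - 2 = 0
Fixed-point form: x = (x² + 2)/(2x)
x₀ = 1.34

x_1 = g(1.340000) = 1.416269
x_2 = g(1.416269) = 1.414215
x_3 = g(1.414215) = 1.414214
x_4 = g(1.414214) = 1.414214
x_5 = g(1.414214) = 1.414214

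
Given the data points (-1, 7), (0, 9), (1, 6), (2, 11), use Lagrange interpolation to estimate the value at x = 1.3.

Lagrange interpolation formula:
P(x) = Σ yᵢ × Lᵢ(x)
where Lᵢ(x) = Π_{j≠i} (x - xⱼ)/(xᵢ - xⱼ)

L_0(1.3) = (1.3 - 0)/(-1 - 0) × (1.3 - 1)/(-1 - 1) × (1.3 - 2)/(-1 - 2) = 0.045500
L_1(1.3) = (1.3 - (-1))/(0 - (-1)) × (1.3 - 1)/(0 - 1) × (1.3 - 2)/(0 - 2) = -0.241500
L_2(1.3) = (1.3 - (-1))/(1 - (-1)) × (1.3 - 0)/(1 - 0) × (1.3 - 2)/(1 - 2) = 1.046500
L_3(1.3) = (1.3 - (-1))/(2 - (-1)) × (1.3 - 0)/(2 - 0) × (1.3 - 1)/(2 - 1) = 0.149500

P(1.3) = 7×L_0(1.3) + 9×L_1(1.3) + 6×L_2(1.3) + 11×L_3(1.3)
P(1.3) = 6.068500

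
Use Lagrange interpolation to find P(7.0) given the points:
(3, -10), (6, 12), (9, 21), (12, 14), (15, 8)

Lagrange interpolation formula:
P(x) = Σ yᵢ × Lᵢ(x)
where Lᵢ(x) = Π_{j≠i} (x - xⱼ)/(xᵢ - xⱼ)

L_0(7.0) = (7.0 - 6)/(3 - 6) × (7.0 - 9)/(3 - 9) × (7.0 - 12)/(3 - 12) × (7.0 - 15)/(3 - 15) = -0.041152
L_1(7.0) = (7.0 - 3)/(6 - 3) × (7.0 - 9)/(6 - 9) × (7.0 - 12)/(6 - 12) × (7.0 - 15)/(6 - 15) = 0.658436
L_2(7.0) = (7.0 - 3)/(9 - 3) × (7.0 - 6)/(9 - 6) × (7.0 - 12)/(9 - 12) × (7.0 - 15)/(9 - 15) = 0.493827
L_3(7.0) = (7.0 - 3)/(12 - 3) × (7.0 - 6)/(12 - 6) × (7.0 - 9)/(12 - 9) × (7.0 - 15)/(12 - 15) = -0.131687
L_4(7.0) = (7.0 - 3)/(15 - 3) × (7.0 - 6)/(15 - 6) × (7.0 - 9)/(15 - 9) × (7.0 - 12)/(15 - 12) = 0.020576

P(7.0) = (-10)×L_0(7.0) + 12×L_1(7.0) + 21×L_2(7.0) + 14×L_3(7.0) + 8×L_4(7.0)
P(7.0) = 17.004115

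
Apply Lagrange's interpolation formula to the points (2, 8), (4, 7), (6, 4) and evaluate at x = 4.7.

Lagrange interpolation formula:
P(x) = Σ yᵢ × Lᵢ(x)
where Lᵢ(x) = Π_{j≠i} (x - xⱼ)/(xᵢ - xⱼ)

L_0(4.7) = (4.7 - 4)/(2 - 4) × (4.7 - 6)/(2 - 6) = -0.113750
L_1(4.7) = (4.7 - 2)/(4 - 2) × (4.7 - 6)/(4 - 6) = 0.877500
L_2(4.7) = (4.7 - 2)/(6 - 2) × (4.7 - 4)/(6 - 4) = 0.236250

P(4.7) = 8×L_0(4.7) + 7×L_1(4.7) + 4×L_2(4.7)
P(4.7) = 6.177500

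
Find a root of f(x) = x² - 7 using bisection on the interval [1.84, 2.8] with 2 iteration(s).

f(x) = x² - 7
Initial interval: [1.84, 2.8]

Iteration 1:
  c_1 = (1.840000 + 2.800000)/2 = 2.320000
  f(c_1) = f(2.320000) = -1.617600
  f(a) × f(c) ≥ 0, new interval: [2.320000, 2.800000]
Iteration 2:
  c_2 = (2.320000 + 2.800000)/2 = 2.560000
  f(c_2) = f(2.560000) = -0.446400
  f(a) × f(c) ≥ 0, new interval: [2.560000, 2.800000]

After 2 iteration(s), the approximation is c_2 = 2.560000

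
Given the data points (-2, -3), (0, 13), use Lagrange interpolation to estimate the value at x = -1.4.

Lagrange interpolation formula:
P(x) = Σ yᵢ × Lᵢ(x)
where Lᵢ(x) = Π_{j≠i} (x - xⱼ)/(xᵢ - xⱼ)

L_0(-1.4) = (-1.4 - 0)/(-2 - 0) = 0.700000
L_1(-1.4) = (-1.4 - (-2))/(0 - (-2)) = 0.300000

P(-1.4) = (-3)×L_0(-1.4) + 13×L_1(-1.4)
P(-1.4) = 1.800000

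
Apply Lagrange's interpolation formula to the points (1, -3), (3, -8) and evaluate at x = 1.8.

Lagrange interpolation formula:
P(x) = Σ yᵢ × Lᵢ(x)
where Lᵢ(x) = Π_{j≠i} (x - xⱼ)/(xᵢ - xⱼ)

L_0(1.8) = (1.8 - 3)/(1 - 3) = 0.600000
L_1(1.8) = (1.8 - 1)/(3 - 1) = 0.400000

P(1.8) = (-3)×L_0(1.8) + (-8)×L_1(1.8)
P(1.8) = -5.000000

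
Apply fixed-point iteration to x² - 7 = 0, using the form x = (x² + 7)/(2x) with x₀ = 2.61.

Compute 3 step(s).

Equation: x² - 7 = 0
Fixed-point form: x = (x² + 7)/(2x)
x₀ = 2.61

x_1 = g(2.610000) = 2.645996
x_2 = g(2.645996) = 2.645751
x_3 = g(2.645751) = 2.645751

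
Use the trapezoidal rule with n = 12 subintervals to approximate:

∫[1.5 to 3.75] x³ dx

f(x) = x³
a = 1.5, b = 3.75, n = 12
h = (b - a)/n = 0.187500

Trapezoidal rule: (h/2)[f(x₀) + 2f(x₁) + 2f(x₂) + ... + f(xₙ)]

x_0 = 1.5000, f(x_0) = 3.375000, coefficient = 1
x_1 = 1.6875, f(x_1) = 4.805420, coefficient = 2
x_2 = 1.8750, f(x_2) = 6.591797, coefficient = 2
x_3 = 2.0625, f(x_3) = 8.773682, coefficient = 2
x_4 = 2.2500, f(x_4) = 11.390625, coefficient = 2
x_5 = 2.4375, f(x_5) = 14.482178, coefficient = 2
x_6 = 2.6250, f(x_6) = 18.087891, coefficient = 2
x_7 = 2.8125, f(x_7) = 22.247314, coefficient = 2
x_8 = 3.0000, f(x_8) = 27.000000, coefficient = 2
x_9 = 3.1875, f(x_9) = 32.385498, coefficient = 2
x_10 = 3.3750, f(x_10) = 38.443359, coefficient = 2
x_11 = 3.5625, f(x_11) = 45.213135, coefficient = 2
x_12 = 3.7500, f(x_12) = 52.734375, coefficient = 1

I ≈ (0.187500/2) × 514.951172 = 48.276672
Exact value: 48.172852
Error: 0.103821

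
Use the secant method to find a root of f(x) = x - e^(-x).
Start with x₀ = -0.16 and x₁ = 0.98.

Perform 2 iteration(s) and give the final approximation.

f(x) = x - e^(-x)
x₀ = -0.16, x₁ = 0.98

Secant formula: x_{n+1} = x_n - f(x_n)(x_n - x_{n-1})/(f(x_n) - f(x_{n-1}))

Iteration 1:
  f(-0.160000) = -1.333511
  f(0.980000) = 0.604689
  x_2 = 0.980000 - 0.604689×(0.980000 - (-0.160000))/(0.604689 - (-1.333511))
       = 0.624337
Iteration 2:
  f(0.980000) = 0.604689
  f(0.624337) = 0.088721
  x_3 = 0.624337 - 0.088721×(0.624337 - 0.980000)/(0.088721 - 0.604689)
       = 0.563181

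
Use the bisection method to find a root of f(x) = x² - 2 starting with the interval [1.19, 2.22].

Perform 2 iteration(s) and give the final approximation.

f(x) = x² - 2
Initial interval: [1.19, 2.22]

Iteration 1:
  c_1 = (1.190000 + 2.220000)/2 = 1.705000
  f(c_1) = f(1.705000) = 0.907025
  f(a) × f(c) < 0, new interval: [1.190000, 1.705000]
Iteration 2:
  c_2 = (1.190000 + 1.705000)/2 = 1.447500
  f(c_2) = f(1.447500) = 0.095256
  f(a) × f(c) < 0, new interval: [1.190000, 1.447500]

After 2 iteration(s), the approximation is c_2 = 1.447500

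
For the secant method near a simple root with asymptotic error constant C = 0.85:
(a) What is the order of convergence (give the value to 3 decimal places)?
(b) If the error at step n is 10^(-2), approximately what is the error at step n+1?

(a) Secant method has superlinear convergence with order φ = (1+√5)/2 ≈ 1.618.
    This means |e_{n+1}| ≈ C|e_n|^1.618.

(b) With |e_n| = 10^(-2) and C = 0.85:
    |e_{n+1}| ≈ 0.85 × (10^(-2))^1.618 = 0.85 × 10^(-3.24)

(a) ≈ 1.618 (golden ratio); (b) |e_{n+1}| ≈ 4.936e-04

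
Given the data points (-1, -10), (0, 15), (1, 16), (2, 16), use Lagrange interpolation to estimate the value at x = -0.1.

Lagrange interpolation formula:
P(x) = Σ yᵢ × Lᵢ(x)
where Lᵢ(x) = Π_{j≠i} (x - xⱼ)/(xᵢ - xⱼ)

L_0(-0.1) = (-0.1 - 0)/(-1 - 0) × (-0.1 - 1)/(-1 - 1) × (-0.1 - 2)/(-1 - 2) = 0.038500
L_1(-0.1) = (-0.1 - (-1))/(0 - (-1)) × (-0.1 - 1)/(0 - 1) × (-0.1 - 2)/(0 - 2) = 1.039500
L_2(-0.1) = (-0.1 - (-1))/(1 - (-1)) × (-0.1 - 0)/(1 - 0) × (-0.1 - 2)/(1 - 2) = -0.094500
L_3(-0.1) = (-0.1 - (-1))/(2 - (-1)) × (-0.1 - 0)/(2 - 0) × (-0.1 - 1)/(2 - 1) = 0.016500

P(-0.1) = (-10)×L_0(-0.1) + 15×L_1(-0.1) + 16×L_2(-0.1) + 16×L_3(-0.1)
P(-0.1) = 13.959500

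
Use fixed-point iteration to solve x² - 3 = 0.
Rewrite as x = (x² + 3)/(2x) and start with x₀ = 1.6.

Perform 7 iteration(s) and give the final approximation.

Equation: x² - 3 = 0
Fixed-point form: x = (x² + 3)/(2x)
x₀ = 1.6

x_1 = g(1.600000) = 1.737500
x_2 = g(1.737500) = 1.732059
x_3 = g(1.732059) = 1.732051
x_4 = g(1.732051) = 1.732051
x_5 = g(1.732051) = 1.732051
x_6 = g(1.732051) = 1.732051
x_7 = g(1.732051) = 1.732051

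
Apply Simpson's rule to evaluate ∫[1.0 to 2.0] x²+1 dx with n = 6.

f(x) = x²+1
a = 1.0, b = 2.0, n = 6
h = (b - a)/n = 0.166667

Simpson's rule: (h/3)[f(x₀) + 4f(x₁) + 2f(x₂) + ... + f(xₙ)]

x_0 = 1.0000, f(x_0) = 2.000000, coefficient = 1
x_1 = 1.1667, f(x_1) = 2.361111, coefficient = 4
x_2 = 1.3333, f(x_2) = 2.777778, coefficient = 2
x_3 = 1.5000, f(x_3) = 3.250000, coefficient = 4
x_4 = 1.6667, f(x_4) = 3.777778, coefficient = 2
x_5 = 1.8333, f(x_5) = 4.361111, coefficient = 4
x_6 = 2.0000, f(x_6) = 5.000000, coefficient = 1

I ≈ (0.166667/3) × 60.000000 = 3.333333
Exact value: 3.333333
Error: 0.000000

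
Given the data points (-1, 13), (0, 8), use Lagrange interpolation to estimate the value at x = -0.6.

Lagrange interpolation formula:
P(x) = Σ yᵢ × Lᵢ(x)
where Lᵢ(x) = Π_{j≠i} (x - xⱼ)/(xᵢ - xⱼ)

L_0(-0.6) = (-0.6 - 0)/(-1 - 0) = 0.600000
L_1(-0.6) = (-0.6 - (-1))/(0 - (-1)) = 0.400000

P(-0.6) = 13×L_0(-0.6) + 8×L_1(-0.6)
P(-0.6) = 11.000000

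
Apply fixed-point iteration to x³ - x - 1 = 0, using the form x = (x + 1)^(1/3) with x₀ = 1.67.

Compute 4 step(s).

Equation: x³ - x - 1 = 0
Fixed-point form: x = (x + 1)^(1/3)
x₀ = 1.67

x_1 = g(1.670000) = 1.387300
x_2 = g(1.387300) = 1.336500
x_3 = g(1.336500) = 1.326952
x_4 = g(1.326952) = 1.325142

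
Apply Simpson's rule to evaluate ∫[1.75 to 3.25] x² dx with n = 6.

f(x) = x²
a = 1.75, b = 3.25, n = 6
h = (b - a)/n = 0.250000

Simpson's rule: (h/3)[f(x₀) + 4f(x₁) + 2f(x₂) + ... + f(xₙ)]

x_0 = 1.7500, f(x_0) = 3.062500, coefficient = 1
x_1 = 2.0000, f(x_1) = 4.000000, coefficient = 4
x_2 = 2.2500, f(x_2) = 5.062500, coefficient = 2
x_3 = 2.5000, f(x_3) = 6.250000, coefficient = 4
x_4 = 2.7500, f(x_4) = 7.562500, coefficient = 2
x_5 = 3.0000, f(x_5) = 9.000000, coefficient = 4
x_6 = 3.2500, f(x_6) = 10.562500, coefficient = 1

I ≈ (0.250000/3) × 115.875000 = 9.656250
Exact value: 9.656250
Error: 0.000000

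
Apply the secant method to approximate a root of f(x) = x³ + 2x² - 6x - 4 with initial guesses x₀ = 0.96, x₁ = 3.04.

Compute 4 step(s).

f(x) = x³ + 2x² - 6x - 4
x₀ = 0.96, x₁ = 3.04

Secant formula: x_{n+1} = x_n - f(x_n)(x_n - x_{n-1})/(f(x_n) - f(x_{n-1}))

Iteration 1:
  f(0.960000) = -7.032064
  f(3.040000) = 24.337664
  x_2 = 3.040000 - 24.337664×(3.040000 - 0.960000)/(24.337664 - (-7.032064))
       = 1.426268
Iteration 2:
  f(3.040000) = 24.337664
  f(1.426268) = -5.587757
  x_3 = 1.426268 - (-5.587757)×(1.426268 - 3.040000)/(-5.587757 - 24.337664)
       = 1.727588
Iteration 3:
  f(1.426268) = -5.587757
  f(1.727588) = -3.240314
  x_4 = 1.727588 - (-3.240314)×(1.727588 - 1.426268)/(-3.240314 - (-5.587757))
       = 2.143519
Iteration 4:
  f(1.727588) = -3.240314
  f(2.143519) = 2.177002
  x_5 = 2.143519 - 2.177002×(2.143519 - 1.727588)/(2.177002 - (-3.240314))
       = 1.976373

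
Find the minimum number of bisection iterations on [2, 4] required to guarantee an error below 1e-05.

We need (b-a)/2^n ≤ 1e-05
(4 - 2)/2^n ≤ 1e-05
2/2^n ≤ 1e-05
2^n ≥ 200000
n ≥ log₂(200000) = 17.61
n ≥ 18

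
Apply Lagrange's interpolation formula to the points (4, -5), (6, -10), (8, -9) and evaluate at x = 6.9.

Lagrange interpolation formula:
P(x) = Σ yᵢ × Lᵢ(x)
where Lᵢ(x) = Π_{j≠i} (x - xⱼ)/(xᵢ - xⱼ)

L_0(6.9) = (6.9 - 6)/(4 - 6) × (6.9 - 8)/(4 - 8) = -0.123750
L_1(6.9) = (6.9 - 4)/(6 - 4) × (6.9 - 8)/(6 - 8) = 0.797500
L_2(6.9) = (6.9 - 4)/(8 - 4) × (6.9 - 6)/(8 - 6) = 0.326250

P(6.9) = (-5)×L_0(6.9) + (-10)×L_1(6.9) + (-9)×L_2(6.9)
P(6.9) = -10.292500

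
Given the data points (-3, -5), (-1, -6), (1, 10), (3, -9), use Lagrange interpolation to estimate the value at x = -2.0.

Lagrange interpolation formula:
P(x) = Σ yᵢ × Lᵢ(x)
where Lᵢ(x) = Π_{j≠i} (x - xⱼ)/(xᵢ - xⱼ)

L_0(-2.0) = (-2.0 - (-1))/(-3 - (-1)) × (-2.0 - 1)/(-3 - 1) × (-2.0 - 3)/(-3 - 3) = 0.312500
L_1(-2.0) = (-2.0 - (-3))/(-1 - (-3)) × (-2.0 - 1)/(-1 - 1) × (-2.0 - 3)/(-1 - 3) = 0.937500
L_2(-2.0) = (-2.0 - (-3))/(1 - (-3)) × (-2.0 - (-1))/(1 - (-1)) × (-2.0 - 3)/(1 - 3) = -0.312500
L_3(-2.0) = (-2.0 - (-3))/(3 - (-3)) × (-2.0 - (-1))/(3 - (-1)) × (-2.0 - 1)/(3 - 1) = 0.062500

P(-2.0) = (-5)×L_0(-2.0) + (-6)×L_1(-2.0) + 10×L_2(-2.0) + (-9)×L_3(-2.0)
P(-2.0) = -10.875000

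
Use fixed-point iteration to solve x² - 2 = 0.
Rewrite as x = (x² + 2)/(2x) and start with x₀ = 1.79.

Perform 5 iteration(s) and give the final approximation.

Equation: x² - 2 = 0
Fixed-point form: x = (x² + 2)/(2x)
x₀ = 1.79

x_1 = g(1.790000) = 1.453659
x_2 = g(1.453659) = 1.414749
x_3 = g(1.414749) = 1.414214
x_4 = g(1.414214) = 1.414214
x_5 = g(1.414214) = 1.414214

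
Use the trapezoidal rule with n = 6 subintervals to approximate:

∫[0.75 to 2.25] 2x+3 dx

f(x) = 2x+3
a = 0.75, b = 2.25, n = 6
h = (b - a)/n = 0.250000

Trapezoidal rule: (h/2)[f(x₀) + 2f(x₁) + 2f(x₂) + ... + f(xₙ)]

x_0 = 0.7500, f(x_0) = 4.500000, coefficient = 1
x_1 = 1.0000, f(x_1) = 5.000000, coefficient = 2
x_2 = 1.2500, f(x_2) = 5.500000, coefficient = 2
x_3 = 1.5000, f(x_3) = 6.000000, coefficient = 2
x_4 = 1.7500, f(x_4) = 6.500000, coefficient = 2
x_5 = 2.0000, f(x_5) = 7.000000, coefficient = 2
x_6 = 2.2500, f(x_6) = 7.500000, coefficient = 1

I ≈ (0.250000/2) × 72.000000 = 9.000000
Exact value: 9.000000
Error: 0.000000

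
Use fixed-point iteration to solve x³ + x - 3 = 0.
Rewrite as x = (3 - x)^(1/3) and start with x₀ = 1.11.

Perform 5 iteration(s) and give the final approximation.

Equation: x³ + x - 3 = 0
Fixed-point form: x = (3 - x)^(1/3)
x₀ = 1.11

x_1 = g(1.110000) = 1.236386
x_2 = g(1.236386) = 1.208188
x_3 = g(1.208188) = 1.214593
x_4 = g(1.214593) = 1.213144
x_5 = g(1.213144) = 1.213472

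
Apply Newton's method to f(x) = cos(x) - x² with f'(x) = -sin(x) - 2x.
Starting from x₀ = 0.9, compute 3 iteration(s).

f(x) = cos(x) - x²
f'(x) = -sin(x) - 2x
x₀ = 0.9

Newton-Raphson formula: x_{n+1} = x_n - f(x_n)/f'(x_n)

Iteration 1:
  f(0.900000) = -0.188390
  f'(0.900000) = -2.583327
  x_1 = 0.900000 - (-0.188390)/(-2.583327) = 0.827075
Iteration 2:
  f(0.827075) = -0.007021
  f'(0.827075) = -2.390103
  x_2 = 0.827075 - (-0.007021)/(-2.390103) = 0.824137
Iteration 3:
  f(0.824137) = -0.000012
  f'(0.824137) = -2.382236
  x_3 = 0.824137 - (-0.000012)/(-2.382236) = 0.824132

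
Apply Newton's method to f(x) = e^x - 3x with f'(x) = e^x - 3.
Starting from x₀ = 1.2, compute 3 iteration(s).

f(x) = e^x - 3x
f'(x) = e^x - 3
x₀ = 1.2

Newton-Raphson formula: x_{n+1} = x_n - f(x_n)/f'(x_n)

Iteration 1:
  f(1.200000) = -0.279883
  f'(1.200000) = 0.320117
  x_1 = 1.200000 - (-0.279883)/0.320117 = 2.074315
Iteration 2:
  f(2.074315) = 1.736148
  f'(2.074315) = 4.959094
  x_2 = 2.074315 - 1.736148/4.959094 = 1.724221
Iteration 3:
  f(1.724221) = 0.435488
  f'(1.724221) = 2.608152
  x_3 = 1.724221 - 0.435488/2.608152 = 1.557249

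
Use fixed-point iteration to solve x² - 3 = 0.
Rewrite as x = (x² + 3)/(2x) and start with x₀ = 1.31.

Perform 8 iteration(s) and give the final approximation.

Equation: x² - 3 = 0
Fixed-point form: x = (x² + 3)/(2x)
x₀ = 1.31

x_1 = g(1.310000) = 1.800038
x_2 = g(1.800038) = 1.733335
x_3 = g(1.733335) = 1.732051
x_4 = g(1.732051) = 1.732051
x_5 = g(1.732051) = 1.732051
x_6 = g(1.732051) = 1.732051
x_7 = g(1.732051) = 1.732051
x_8 = g(1.732051) = 1.732051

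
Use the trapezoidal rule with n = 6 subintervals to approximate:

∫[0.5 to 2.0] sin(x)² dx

f(x) = sin(x)²
a = 0.5, b = 2.0, n = 6
h = (b - a)/n = 0.250000

Trapezoidal rule: (h/2)[f(x₀) + 2f(x₁) + 2f(x₂) + ... + f(xₙ)]

x_0 = 0.5000, f(x_0) = 0.229849, coefficient = 1
x_1 = 0.7500, f(x_1) = 0.464631, coefficient = 2
x_2 = 1.0000, f(x_2) = 0.708073, coefficient = 2
x_3 = 1.2500, f(x_3) = 0.900572, coefficient = 2
x_4 = 1.5000, f(x_4) = 0.994996, coefficient = 2
x_5 = 1.7500, f(x_5) = 0.968228, coefficient = 2
x_6 = 2.0000, f(x_6) = 0.826822, coefficient = 1

I ≈ (0.250000/2) × 9.129673 = 1.141209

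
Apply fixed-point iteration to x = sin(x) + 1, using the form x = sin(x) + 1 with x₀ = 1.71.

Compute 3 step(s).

Equation: x = sin(x) + 1
Fixed-point form: x = sin(x) + 1
x₀ = 1.71

x_1 = g(1.710000) = 1.990327
x_2 = g(1.990327) = 1.913280
x_3 = g(1.913280) = 1.941923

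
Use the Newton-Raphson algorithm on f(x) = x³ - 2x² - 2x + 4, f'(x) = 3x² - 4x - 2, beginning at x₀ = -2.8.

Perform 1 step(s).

f(x) = x³ - 2x² - 2x + 4
f'(x) = 3x² - 4x - 2
x₀ = -2.8

Newton-Raphson formula: x_{n+1} = x_n - f(x_n)/f'(x_n)

Iteration 1:
  f(-2.800000) = -28.032000
  f'(-2.800000) = 32.720000
  x_1 = -2.800000 - (-28.032000)/32.720000 = -1.943276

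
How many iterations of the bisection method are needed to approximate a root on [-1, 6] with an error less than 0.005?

We need (b-a)/2^n ≤ 0.005
(6 - (-1))/2^n ≤ 0.005
7/2^n ≤ 0.005
2^n ≥ 1400
n ≥ log₂(1400) = 10.45
n ≥ 11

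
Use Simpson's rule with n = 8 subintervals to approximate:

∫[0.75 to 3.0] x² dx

f(x) = x²
a = 0.75, b = 3.0, n = 8
h = (b - a)/n = 0.281250

Simpson's rule: (h/3)[f(x₀) + 4f(x₁) + 2f(x₂) + ... + f(xₙ)]

x_0 = 0.7500, f(x_0) = 0.562500, coefficient = 1
x_1 = 1.0312, f(x_1) = 1.063477, coefficient = 4
x_2 = 1.3125, f(x_2) = 1.722656, coefficient = 2
x_3 = 1.5938, f(x_3) = 2.540039, coefficient = 4
x_4 = 1.8750, f(x_4) = 3.515625, coefficient = 2
x_5 = 2.1562, f(x_5) = 4.649414, coefficient = 4
x_6 = 2.4375, f(x_6) = 5.941406, coefficient = 2
x_7 = 2.7188, f(x_7) = 7.391602, coefficient = 4
x_8 = 3.0000, f(x_8) = 9.000000, coefficient = 1

I ≈ (0.281250/3) × 94.500000 = 8.859375
Exact value: 8.859375
Error: 0.000000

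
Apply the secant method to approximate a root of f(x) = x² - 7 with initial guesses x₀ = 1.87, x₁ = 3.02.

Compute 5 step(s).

f(x) = x² - 7
x₀ = 1.87, x₁ = 3.02

Secant formula: x_{n+1} = x_n - f(x_n)(x_n - x_{n-1})/(f(x_n) - f(x_{n-1}))

Iteration 1:
  f(1.870000) = -3.503100
  f(3.020000) = 2.120400
  x_2 = 3.020000 - 2.120400×(3.020000 - 1.870000)/(2.120400 - (-3.503100))
       = 2.586380
Iteration 2:
  f(3.020000) = 2.120400
  f(2.586380) = -0.310637
  x_3 = 2.586380 - (-0.310637)×(2.586380 - 3.020000)/(-0.310637 - 2.120400)
       = 2.641788
Iteration 3:
  f(2.586380) = -0.310637
  f(2.641788) = -0.020956
  x_4 = 2.641788 - (-0.020956)×(2.641788 - 2.586380)/(-0.020956 - (-0.310637))
       = 2.645796
Iteration 4:
  f(2.641788) = -0.020956
  f(2.645796) = 0.000238
  x_5 = 2.645796 - 0.000238×(2.645796 - 2.641788)/(0.000238 - (-0.020956))
       = 2.645751
Iteration 5:
  f(2.645796) = 0.000238
  f(2.645751) = 0.000000
  x_6 = 2.645751 - 0.000000×(2.645751 - 2.645796)/(0.000000 - 0.000238)
       = 2.645751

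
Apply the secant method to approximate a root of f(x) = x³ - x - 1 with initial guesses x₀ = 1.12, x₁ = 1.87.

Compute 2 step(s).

f(x) = x³ - x - 1
x₀ = 1.12, x₁ = 1.87

Secant formula: x_{n+1} = x_n - f(x_n)(x_n - x_{n-1})/(f(x_n) - f(x_{n-1}))

Iteration 1:
  f(1.120000) = -0.715072
  f(1.870000) = 3.669203
  x_2 = 1.870000 - 3.669203×(1.870000 - 1.120000)/(3.669203 - (-0.715072))
       = 1.242324
Iteration 2:
  f(1.870000) = 3.669203
  f(1.242324) = -0.324958
  x_3 = 1.242324 - (-0.324958)×(1.242324 - 1.870000)/(-0.324958 - 3.669203)
       = 1.293391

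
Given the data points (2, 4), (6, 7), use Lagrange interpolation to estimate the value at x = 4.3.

Lagrange interpolation formula:
P(x) = Σ yᵢ × Lᵢ(x)
where Lᵢ(x) = Π_{j≠i} (x - xⱼ)/(xᵢ - xⱼ)

L_0(4.3) = (4.3 - 6)/(2 - 6) = 0.425000
L_1(4.3) = (4.3 - 2)/(6 - 2) = 0.575000

P(4.3) = 4×L_0(4.3) + 7×L_1(4.3)
P(4.3) = 5.725000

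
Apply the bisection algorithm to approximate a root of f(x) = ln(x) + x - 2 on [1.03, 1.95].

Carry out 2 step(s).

f(x) = ln(x) + x - 2
Initial interval: [1.03, 1.95]

Iteration 1:
  c_1 = (1.030000 + 1.950000)/2 = 1.490000
  f(c_1) = f(1.490000) = -0.111224
  f(a) × f(c) ≥ 0, new interval: [1.490000, 1.950000]
Iteration 2:
  c_2 = (1.490000 + 1.950000)/2 = 1.720000
  f(c_2) = f(1.720000) = 0.262324
  f(a) × f(c) < 0, new interval: [1.490000, 1.720000]

After 2 iteration(s), the approximation is c_2 = 1.720000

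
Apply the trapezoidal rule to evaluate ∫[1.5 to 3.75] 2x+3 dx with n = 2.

f(x) = 2x+3
a = 1.5, b = 3.75, n = 2
h = (b - a)/n = 1.125000

Trapezoidal rule: (h/2)[f(x₀) + 2f(x₁) + 2f(x₂) + ... + f(xₙ)]

x_0 = 1.5000, f(x_0) = 6.000000, coefficient = 1
x_1 = 2.6250, f(x_1) = 8.250000, coefficient = 2
x_2 = 3.7500, f(x_2) = 10.500000, coefficient = 1

I ≈ (1.125000/2) × 33.000000 = 18.562500
Exact value: 18.562500
Error: 0.000000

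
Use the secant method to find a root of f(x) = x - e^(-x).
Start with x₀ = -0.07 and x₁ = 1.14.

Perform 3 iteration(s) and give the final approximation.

f(x) = x - e^(-x)
x₀ = -0.07, x₁ = 1.14

Secant formula: x_{n+1} = x_n - f(x_n)(x_n - x_{n-1})/(f(x_n) - f(x_{n-1}))

Iteration 1:
  f(-0.070000) = -1.142508
  f(1.140000) = 0.820181
  x_2 = 1.140000 - 0.820181×(1.140000 - (-0.070000))/(0.820181 - (-1.142508))
       = 0.634358
Iteration 2:
  f(1.140000) = 0.820181
  f(0.634358) = 0.104081
  x_3 = 0.634358 - 0.104081×(0.634358 - 1.140000)/(0.104081 - 0.820181)
       = 0.560865
Iteration 3:
  f(0.634358) = 0.104081
  f(0.560865) = -0.009850
  x_4 = 0.560865 - (-0.009850)×(0.560865 - 0.634358)/(-0.009850 - 0.104081)
       = 0.567219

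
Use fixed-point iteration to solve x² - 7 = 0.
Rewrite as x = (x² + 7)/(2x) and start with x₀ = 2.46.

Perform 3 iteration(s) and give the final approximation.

Equation: x² - 7 = 0
Fixed-point form: x = (x² + 7)/(2x)
x₀ = 2.46

x_1 = g(2.460000) = 2.652764
x_2 = g(2.652764) = 2.645761
x_3 = g(2.645761) = 2.645751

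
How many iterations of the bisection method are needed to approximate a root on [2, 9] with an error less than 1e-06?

We need (b-a)/2^n ≤ 1e-06
(9 - 2)/2^n ≤ 1e-06
7/2^n ≤ 1e-06
2^n ≥ 7000000
n ≥ log₂(7000000) = 22.74
n ≥ 23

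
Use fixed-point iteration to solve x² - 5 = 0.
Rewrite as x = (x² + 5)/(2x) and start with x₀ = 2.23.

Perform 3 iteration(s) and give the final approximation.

Equation: x² - 5 = 0
Fixed-point form: x = (x² + 5)/(2x)
x₀ = 2.23

x_1 = g(2.230000) = 2.236076
x_2 = g(2.236076) = 2.236068
x_3 = g(2.236068) = 2.236068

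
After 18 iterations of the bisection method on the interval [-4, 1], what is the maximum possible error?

Bisection error bound: |error| ≤ (b-a)/2^n
|error| ≤ (1 - (-4))/2^18 = 5/2^18
|error| ≤ 0.0000190735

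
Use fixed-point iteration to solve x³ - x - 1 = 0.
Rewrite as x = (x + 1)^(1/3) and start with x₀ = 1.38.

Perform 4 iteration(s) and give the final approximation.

Equation: x³ - x - 1 = 0
Fixed-point form: x = (x + 1)^(1/3)
x₀ = 1.38

x_1 = g(1.380000) = 1.335136
x_2 = g(1.335136) = 1.326694
x_3 = g(1.326694) = 1.325093
x_4 = g(1.325093) = 1.324789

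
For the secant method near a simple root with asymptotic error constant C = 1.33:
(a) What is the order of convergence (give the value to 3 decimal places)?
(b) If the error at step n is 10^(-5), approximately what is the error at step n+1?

(a) Secant method has superlinear convergence with order φ = (1+√5)/2 ≈ 1.618.
    This means |e_{n+1}| ≈ C|e_n|^1.618.

(b) With |e_n| = 10^(-5) and C = 1.33:
    |e_{n+1}| ≈ 1.33 × (10^(-5))^1.618 = 1.33 × 10^(-8.09)

(a) ≈ 1.618 (golden ratio); (b) |e_{n+1}| ≈ 1.081e-08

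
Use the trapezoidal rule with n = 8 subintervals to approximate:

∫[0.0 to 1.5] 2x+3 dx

f(x) = 2x+3
a = 0.0, b = 1.5, n = 8
h = (b - a)/n = 0.187500

Trapezoidal rule: (h/2)[f(x₀) + 2f(x₁) + 2f(x₂) + ... + f(xₙ)]

x_0 = 0.0000, f(x_0) = 3.000000, coefficient = 1
x_1 = 0.1875, f(x_1) = 3.375000, coefficient = 2
x_2 = 0.3750, f(x_2) = 3.750000, coefficient = 2
x_3 = 0.5625, f(x_3) = 4.125000, coefficient = 2
x_4 = 0.7500, f(x_4) = 4.500000, coefficient = 2
x_5 = 0.9375, f(x_5) = 4.875000, coefficient = 2
x_6 = 1.1250, f(x_6) = 5.250000, coefficient = 2
x_7 = 1.3125, f(x_7) = 5.625000, coefficient = 2
x_8 = 1.5000, f(x_8) = 6.000000, coefficient = 1

I ≈ (0.187500/2) × 72.000000 = 6.750000
Exact value: 6.750000
Error: 0.000000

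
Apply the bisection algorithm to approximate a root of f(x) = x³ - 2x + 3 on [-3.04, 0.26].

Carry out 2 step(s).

f(x) = x³ - 2x + 3
Initial interval: [-3.04, 0.26]

Iteration 1:
  c_1 = (-3.040000 + 0.260000)/2 = -1.390000
  f(c_1) = f(-1.390000) = 3.094381
  f(a) × f(c) < 0, new interval: [-3.040000, -1.390000]
Iteration 2:
  c_2 = (-3.040000 + (-1.390000))/2 = -2.215000
  f(c_2) = f(-2.215000) = -3.437288
  f(a) × f(c) ≥ 0, new interval: [-2.215000, -1.390000]

After 2 iteration(s), the approximation is c_2 = -2.215000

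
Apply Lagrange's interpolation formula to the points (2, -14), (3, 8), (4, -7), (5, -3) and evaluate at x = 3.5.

Lagrange interpolation formula:
P(x) = Σ yᵢ × Lᵢ(x)
where Lᵢ(x) = Π_{j≠i} (x - xⱼ)/(xᵢ - xⱼ)

L_0(3.5) = (3.5 - 3)/(2 - 3) × (3.5 - 4)/(2 - 4) × (3.5 - 5)/(2 - 5) = -0.062500
L_1(3.5) = (3.5 - 2)/(3 - 2) × (3.5 - 4)/(3 - 4) × (3.5 - 5)/(3 - 5) = 0.562500
L_2(3.5) = (3.5 - 2)/(4 - 2) × (3.5 - 3)/(4 - 3) × (3.5 - 5)/(4 - 5) = 0.562500
L_3(3.5) = (3.5 - 2)/(5 - 2) × (3.5 - 3)/(5 - 3) × (3.5 - 4)/(5 - 4) = -0.062500

P(3.5) = (-14)×L_0(3.5) + 8×L_1(3.5) + (-7)×L_2(3.5) + (-3)×L_3(3.5)
P(3.5) = 1.625000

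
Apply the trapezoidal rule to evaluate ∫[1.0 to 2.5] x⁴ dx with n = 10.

f(x) = x⁴
a = 1.0, b = 2.5, n = 10
h = (b - a)/n = 0.150000

Trapezoidal rule: (h/2)[f(x₀) + 2f(x₁) + 2f(x₂) + ... + f(xₙ)]

x_0 = 1.0000, f(x_0) = 1.000000, coefficient = 1
x_1 = 1.1500, f(x_1) = 1.749006, coefficient = 2
x_2 = 1.3000, f(x_2) = 2.856100, coefficient = 2
x_3 = 1.4500, f(x_3) = 4.420506, coefficient = 2
x_4 = 1.6000, f(x_4) = 6.553600, coefficient = 2
x_5 = 1.7500, f(x_5) = 9.378906, coefficient = 2
x_6 = 1.9000, f(x_6) = 13.032100, coefficient = 2
x_7 = 2.0500, f(x_7) = 17.661006, coefficient = 2
x_8 = 2.2000, f(x_8) = 23.425600, coefficient = 2
x_9 = 2.3500, f(x_9) = 30.498006, coefficient = 2
x_10 = 2.5000, f(x_10) = 39.062500, coefficient = 1

I ≈ (0.150000/2) × 259.212162 = 19.440912
Exact value: 19.331250
Error: 0.109662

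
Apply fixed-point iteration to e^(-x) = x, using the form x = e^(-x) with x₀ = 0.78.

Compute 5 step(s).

Equation: e^(-x) = x
Fixed-point form: x = e^(-x)
x₀ = 0.78

x_1 = g(0.780000) = 0.458406
x_2 = g(0.458406) = 0.632291
x_3 = g(0.632291) = 0.531373
x_4 = g(0.531373) = 0.587797
x_5 = g(0.587797) = 0.555550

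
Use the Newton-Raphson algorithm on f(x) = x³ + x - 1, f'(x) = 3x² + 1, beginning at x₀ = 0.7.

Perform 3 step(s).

f(x) = x³ + x - 1
f'(x) = 3x² + 1
x₀ = 0.7

Newton-Raphson formula: x_{n+1} = x_n - f(x_n)/f'(x_n)

Iteration 1:
  f(0.700000) = 0.043000
  f'(0.700000) = 2.470000
  x_1 = 0.700000 - 0.043000/2.470000 = 0.682591
Iteration 2:
  f(0.682591) = 0.000631
  f'(0.682591) = 2.397792
  x_2 = 0.682591 - 0.000631/2.397792 = 0.682328
Iteration 3:
  f(0.682328) = 0.000000
  f'(0.682328) = 2.396714
  x_3 = 0.682328 - 0.000000/2.396714 = 0.682328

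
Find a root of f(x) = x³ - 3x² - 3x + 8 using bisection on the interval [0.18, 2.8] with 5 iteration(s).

f(x) = x³ - 3x² - 3x + 8
Initial interval: [0.18, 2.8]

Iteration 1:
  c_1 = (0.180000 + 2.800000)/2 = 1.490000
  f(c_1) = f(1.490000) = 0.177649
  f(a) × f(c) ≥ 0, new interval: [1.490000, 2.800000]
Iteration 2:
  c_2 = (1.490000 + 2.800000)/2 = 2.145000
  f(c_2) = f(2.145000) = -2.368876
  f(a) × f(c) < 0, new interval: [1.490000, 2.145000]
Iteration 3:
  c_3 = (1.490000 + 2.145000)/2 = 1.817500
  f(c_3) = f(1.817500) = -1.358660
  f(a) × f(c) < 0, new interval: [1.490000, 1.817500]
Iteration 4:
  c_4 = (1.490000 + 1.817500)/2 = 1.653750
  f(c_4) = f(1.653750) = -0.643094
  f(a) × f(c) < 0, new interval: [1.490000, 1.653750]
Iteration 5:
  c_5 = (1.490000 + 1.653750)/2 = 1.571875
  f(c_5) = f(1.571875) = -0.244223
  f(a) × f(c) < 0, new interval: [1.490000, 1.571875]

After 5 iteration(s), the approximation is c_5 = 1.571875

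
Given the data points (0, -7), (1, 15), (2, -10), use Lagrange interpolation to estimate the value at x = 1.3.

Lagrange interpolation formula:
P(x) = Σ yᵢ × Lᵢ(x)
where Lᵢ(x) = Π_{j≠i} (x - xⱼ)/(xᵢ - xⱼ)

L_0(1.3) = (1.3 - 1)/(0 - 1) × (1.3 - 2)/(0 - 2) = -0.105000
L_1(1.3) = (1.3 - 0)/(1 - 0) × (1.3 - 2)/(1 - 2) = 0.910000
L_2(1.3) = (1.3 - 0)/(2 - 0) × (1.3 - 1)/(2 - 1) = 0.195000

P(1.3) = (-7)×L_0(1.3) + 15×L_1(1.3) + (-10)×L_2(1.3)
P(1.3) = 12.435000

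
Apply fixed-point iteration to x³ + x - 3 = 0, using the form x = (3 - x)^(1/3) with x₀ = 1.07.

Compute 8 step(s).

Equation: x³ + x - 3 = 0
Fixed-point form: x = (3 - x)^(1/3)
x₀ = 1.07

x_1 = g(1.070000) = 1.245047
x_2 = g(1.245047) = 1.206207
x_3 = g(1.206207) = 1.215041
x_4 = g(1.215041) = 1.213043
x_5 = g(1.213043) = 1.213495
x_6 = g(1.213495) = 1.213393
x_7 = g(1.213393) = 1.213416
x_8 = g(1.213416) = 1.213411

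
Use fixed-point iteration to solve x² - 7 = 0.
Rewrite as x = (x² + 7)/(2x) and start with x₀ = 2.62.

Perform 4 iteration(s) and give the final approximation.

Equation: x² - 7 = 0
Fixed-point form: x = (x² + 7)/(2x)
x₀ = 2.62

x_1 = g(2.620000) = 2.645878
x_2 = g(2.645878) = 2.645751
x_3 = g(2.645751) = 2.645751
x_4 = g(2.645751) = 2.645751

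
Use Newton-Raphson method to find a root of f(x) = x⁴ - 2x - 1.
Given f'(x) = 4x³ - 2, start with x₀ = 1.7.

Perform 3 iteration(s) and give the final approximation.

f(x) = x⁴ - 2x - 1
f'(x) = 4x³ - 2
x₀ = 1.7

Newton-Raphson formula: x_{n+1} = x_n - f(x_n)/f'(x_n)

Iteration 1:
  f(1.700000) = 3.952100
  f'(1.700000) = 17.652000
  x_1 = 1.700000 - 3.952100/17.652000 = 1.476110
Iteration 2:
  f(1.476110) = 0.795392
  f'(1.476110) = 10.865198
  x_2 = 1.476110 - 0.795392/10.865198 = 1.402905
Iteration 3:
  f(1.402905) = 0.067773
  f'(1.402905) = 9.044464
  x_3 = 1.402905 - 0.067773/9.044464 = 1.395412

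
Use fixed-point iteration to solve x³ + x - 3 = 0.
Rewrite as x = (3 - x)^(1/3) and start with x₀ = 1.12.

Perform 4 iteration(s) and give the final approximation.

Equation: x³ + x - 3 = 0
Fixed-point form: x = (3 - x)^(1/3)
x₀ = 1.12

x_1 = g(1.120000) = 1.234201
x_2 = g(1.234201) = 1.208687
x_3 = g(1.208687) = 1.214480
x_4 = g(1.214480) = 1.213170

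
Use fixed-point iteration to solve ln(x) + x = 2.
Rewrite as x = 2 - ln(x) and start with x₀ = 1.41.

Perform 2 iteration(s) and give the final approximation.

Equation: ln(x) + x = 2
Fixed-point form: x = 2 - ln(x)
x₀ = 1.41

x_1 = g(1.410000) = 1.656410
x_2 = g(1.656410) = 1.495347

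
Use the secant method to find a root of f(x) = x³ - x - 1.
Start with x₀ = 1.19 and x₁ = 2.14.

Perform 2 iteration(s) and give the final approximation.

f(x) = x³ - x - 1
x₀ = 1.19, x₁ = 2.14

Secant formula: x_{n+1} = x_n - f(x_n)(x_n - x_{n-1})/(f(x_n) - f(x_{n-1}))

Iteration 1:
  f(1.190000) = -0.504841
  f(2.140000) = 6.660344
  x_2 = 2.140000 - 6.660344×(2.140000 - 1.190000)/(6.660344 - (-0.504841))
       = 1.256935
Iteration 2:
  f(2.140000) = 6.660344
  f(1.256935) = -0.271123
  x_3 = 1.256935 - (-0.271123)×(1.256935 - 2.140000)/(-0.271123 - 6.660344)
       = 1.291476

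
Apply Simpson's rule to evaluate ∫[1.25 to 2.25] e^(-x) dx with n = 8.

f(x) = e^(-x)
a = 1.25, b = 2.25, n = 8
h = (b - a)/n = 0.125000

Simpson's rule: (h/3)[f(x₀) + 4f(x₁) + 2f(x₂) + ... + f(xₙ)]

x_0 = 1.2500, f(x_0) = 0.286505, coefficient = 1
x_1 = 1.3750, f(x_1) = 0.252840, coefficient = 4
x_2 = 1.5000, f(x_2) = 0.223130, coefficient = 2
x_3 = 1.6250, f(x_3) = 0.196912, coefficient = 4
x_4 = 1.7500, f(x_4) = 0.173774, coefficient = 2
x_5 = 1.8750, f(x_5) = 0.153355, coefficient = 4
x_6 = 2.0000, f(x_6) = 0.135335, coefficient = 2
x_7 = 2.1250, f(x_7) = 0.119433, coefficient = 4
x_8 = 2.2500, f(x_8) = 0.105399, coefficient = 1

I ≈ (0.125000/3) × 4.346540 = 0.181106
Exact value: 0.181106
Error: 0.000000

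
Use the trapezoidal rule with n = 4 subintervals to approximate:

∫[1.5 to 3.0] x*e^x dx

f(x) = x*e^x
a = 1.5, b = 3.0, n = 4
h = (b - a)/n = 0.375000

Trapezoidal rule: (h/2)[f(x₀) + 2f(x₁) + 2f(x₂) + ... + f(xₙ)]

x_0 = 1.5000, f(x_0) = 6.722534, coefficient = 1
x_1 = 1.8750, f(x_1) = 12.226536, coefficient = 2
x_2 = 2.2500, f(x_2) = 21.347406, coefficient = 2
x_3 = 2.6250, f(x_3) = 36.237007, coefficient = 2
x_4 = 3.0000, f(x_4) = 60.256611, coefficient = 1

I ≈ (0.375000/2) × 206.601042 = 38.737695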